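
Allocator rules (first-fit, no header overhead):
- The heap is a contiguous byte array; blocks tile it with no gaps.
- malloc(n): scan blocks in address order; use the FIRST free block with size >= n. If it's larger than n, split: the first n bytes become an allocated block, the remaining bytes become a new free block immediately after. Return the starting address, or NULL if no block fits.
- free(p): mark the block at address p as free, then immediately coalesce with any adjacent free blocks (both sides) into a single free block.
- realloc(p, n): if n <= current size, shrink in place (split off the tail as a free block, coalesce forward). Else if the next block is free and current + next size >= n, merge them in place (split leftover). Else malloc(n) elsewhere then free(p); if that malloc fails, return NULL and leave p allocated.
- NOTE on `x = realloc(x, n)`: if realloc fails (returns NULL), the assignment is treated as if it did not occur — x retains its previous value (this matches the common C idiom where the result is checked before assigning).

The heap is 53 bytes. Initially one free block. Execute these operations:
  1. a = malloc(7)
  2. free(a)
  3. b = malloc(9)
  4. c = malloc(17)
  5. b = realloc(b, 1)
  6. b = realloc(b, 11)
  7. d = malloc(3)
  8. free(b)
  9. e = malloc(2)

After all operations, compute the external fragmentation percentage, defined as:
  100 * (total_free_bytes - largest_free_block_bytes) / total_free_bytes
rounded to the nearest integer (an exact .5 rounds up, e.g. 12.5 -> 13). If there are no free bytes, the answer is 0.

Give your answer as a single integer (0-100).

Op 1: a = malloc(7) -> a = 0; heap: [0-6 ALLOC][7-52 FREE]
Op 2: free(a) -> (freed a); heap: [0-52 FREE]
Op 3: b = malloc(9) -> b = 0; heap: [0-8 ALLOC][9-52 FREE]
Op 4: c = malloc(17) -> c = 9; heap: [0-8 ALLOC][9-25 ALLOC][26-52 FREE]
Op 5: b = realloc(b, 1) -> b = 0; heap: [0-0 ALLOC][1-8 FREE][9-25 ALLOC][26-52 FREE]
Op 6: b = realloc(b, 11) -> b = 26; heap: [0-8 FREE][9-25 ALLOC][26-36 ALLOC][37-52 FREE]
Op 7: d = malloc(3) -> d = 0; heap: [0-2 ALLOC][3-8 FREE][9-25 ALLOC][26-36 ALLOC][37-52 FREE]
Op 8: free(b) -> (freed b); heap: [0-2 ALLOC][3-8 FREE][9-25 ALLOC][26-52 FREE]
Op 9: e = malloc(2) -> e = 3; heap: [0-2 ALLOC][3-4 ALLOC][5-8 FREE][9-25 ALLOC][26-52 FREE]
Free blocks: [4 27] total_free=31 largest=27 -> 100*(31-27)/31 = 400/31 ≈ 12.903 -> rounds to 13

Answer: 13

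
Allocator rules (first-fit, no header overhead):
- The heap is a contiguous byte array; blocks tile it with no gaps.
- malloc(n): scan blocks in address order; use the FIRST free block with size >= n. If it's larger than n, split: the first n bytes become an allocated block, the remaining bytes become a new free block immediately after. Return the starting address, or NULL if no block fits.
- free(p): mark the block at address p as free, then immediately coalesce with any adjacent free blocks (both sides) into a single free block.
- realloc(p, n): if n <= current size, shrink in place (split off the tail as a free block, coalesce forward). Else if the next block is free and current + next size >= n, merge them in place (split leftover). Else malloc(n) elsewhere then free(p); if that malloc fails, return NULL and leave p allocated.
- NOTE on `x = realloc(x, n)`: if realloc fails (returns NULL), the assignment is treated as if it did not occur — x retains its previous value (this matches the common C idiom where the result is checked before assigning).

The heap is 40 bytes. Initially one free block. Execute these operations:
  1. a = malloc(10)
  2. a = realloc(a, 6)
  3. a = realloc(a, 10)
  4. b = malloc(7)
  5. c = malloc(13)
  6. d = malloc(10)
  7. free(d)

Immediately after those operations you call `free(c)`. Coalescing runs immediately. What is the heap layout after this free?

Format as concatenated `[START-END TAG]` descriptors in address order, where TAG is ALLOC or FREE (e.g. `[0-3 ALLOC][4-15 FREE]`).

Op 1: a = malloc(10) -> a = 0; heap: [0-9 ALLOC][10-39 FREE]
Op 2: a = realloc(a, 6) -> a = 0; heap: [0-5 ALLOC][6-39 FREE]
Op 3: a = realloc(a, 10) -> a = 0; heap: [0-9 ALLOC][10-39 FREE]
Op 4: b = malloc(7) -> b = 10; heap: [0-9 ALLOC][10-16 ALLOC][17-39 FREE]
Op 5: c = malloc(13) -> c = 17; heap: [0-9 ALLOC][10-16 ALLOC][17-29 ALLOC][30-39 FREE]
Op 6: d = malloc(10) -> d = 30; heap: [0-9 ALLOC][10-16 ALLOC][17-29 ALLOC][30-39 ALLOC]
Op 7: free(d) -> (freed d); heap: [0-9 ALLOC][10-16 ALLOC][17-29 ALLOC][30-39 FREE]
free(c): c = 17 -> block [17-29 ALLOC]; mark free, coalesce with adjacent free neighbors -> [0-9 ALLOC][10-16 ALLOC][17-39 FREE]

Answer: [0-9 ALLOC][10-16 ALLOC][17-39 FREE]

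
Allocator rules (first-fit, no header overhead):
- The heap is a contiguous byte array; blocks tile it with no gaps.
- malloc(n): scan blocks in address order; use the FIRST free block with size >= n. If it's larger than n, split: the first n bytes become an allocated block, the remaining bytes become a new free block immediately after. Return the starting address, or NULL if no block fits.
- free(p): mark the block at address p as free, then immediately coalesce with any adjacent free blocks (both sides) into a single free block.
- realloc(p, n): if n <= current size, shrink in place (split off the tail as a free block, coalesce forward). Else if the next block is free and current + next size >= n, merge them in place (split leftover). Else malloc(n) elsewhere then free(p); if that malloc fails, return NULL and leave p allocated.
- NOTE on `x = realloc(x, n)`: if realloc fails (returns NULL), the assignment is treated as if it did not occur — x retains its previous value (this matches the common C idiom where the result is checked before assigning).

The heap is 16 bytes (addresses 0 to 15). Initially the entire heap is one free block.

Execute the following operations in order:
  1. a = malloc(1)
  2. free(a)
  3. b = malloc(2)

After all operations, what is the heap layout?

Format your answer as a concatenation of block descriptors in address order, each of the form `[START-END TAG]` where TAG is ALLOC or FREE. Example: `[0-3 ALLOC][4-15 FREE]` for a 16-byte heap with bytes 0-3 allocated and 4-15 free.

Op 1: a = malloc(1) -> a = 0; heap: [0-0 ALLOC][1-15 FREE]
Op 2: free(a) -> (freed a); heap: [0-15 FREE]
Op 3: b = malloc(2) -> b = 0; heap: [0-1 ALLOC][2-15 FREE]

Answer: [0-1 ALLOC][2-15 FREE]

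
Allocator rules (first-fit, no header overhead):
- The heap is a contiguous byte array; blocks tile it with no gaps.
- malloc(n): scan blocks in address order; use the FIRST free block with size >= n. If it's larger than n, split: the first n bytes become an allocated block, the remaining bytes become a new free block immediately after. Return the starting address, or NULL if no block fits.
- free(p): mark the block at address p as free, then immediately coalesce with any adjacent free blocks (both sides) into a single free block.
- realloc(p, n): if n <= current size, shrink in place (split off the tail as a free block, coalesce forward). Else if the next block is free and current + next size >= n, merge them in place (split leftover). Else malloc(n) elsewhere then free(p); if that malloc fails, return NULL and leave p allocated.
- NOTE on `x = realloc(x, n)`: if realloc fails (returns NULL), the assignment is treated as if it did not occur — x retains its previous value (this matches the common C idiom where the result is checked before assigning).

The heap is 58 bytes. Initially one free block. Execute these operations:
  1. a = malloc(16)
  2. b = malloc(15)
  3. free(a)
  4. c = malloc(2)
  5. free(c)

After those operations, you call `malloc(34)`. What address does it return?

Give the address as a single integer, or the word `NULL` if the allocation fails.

Op 1: a = malloc(16) -> a = 0; heap: [0-15 ALLOC][16-57 FREE]
Op 2: b = malloc(15) -> b = 16; heap: [0-15 ALLOC][16-30 ALLOC][31-57 FREE]
Op 3: free(a) -> (freed a); heap: [0-15 FREE][16-30 ALLOC][31-57 FREE]
Op 4: c = malloc(2) -> c = 0; heap: [0-1 ALLOC][2-15 FREE][16-30 ALLOC][31-57 FREE]
Op 5: free(c) -> (freed c); heap: [0-15 FREE][16-30 ALLOC][31-57 FREE]
malloc(34): first-fit scan over [0-15 FREE][16-30 ALLOC][31-57 FREE] -> NULL

Answer: NULL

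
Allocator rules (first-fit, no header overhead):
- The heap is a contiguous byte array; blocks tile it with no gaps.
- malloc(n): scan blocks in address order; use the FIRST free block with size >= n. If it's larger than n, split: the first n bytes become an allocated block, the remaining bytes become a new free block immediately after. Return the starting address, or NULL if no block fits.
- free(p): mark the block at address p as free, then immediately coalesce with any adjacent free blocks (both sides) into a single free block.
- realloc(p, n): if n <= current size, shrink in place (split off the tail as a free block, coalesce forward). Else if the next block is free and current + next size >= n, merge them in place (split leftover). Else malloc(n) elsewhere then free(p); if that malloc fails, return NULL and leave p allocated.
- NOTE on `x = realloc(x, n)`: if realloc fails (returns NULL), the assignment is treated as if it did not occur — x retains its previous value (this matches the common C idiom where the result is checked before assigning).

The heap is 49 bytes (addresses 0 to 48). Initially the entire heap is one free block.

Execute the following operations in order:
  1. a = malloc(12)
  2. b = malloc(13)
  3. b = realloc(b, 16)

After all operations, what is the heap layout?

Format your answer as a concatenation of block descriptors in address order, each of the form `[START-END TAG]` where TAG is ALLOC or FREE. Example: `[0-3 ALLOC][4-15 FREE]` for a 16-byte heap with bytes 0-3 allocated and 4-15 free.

Op 1: a = malloc(12) -> a = 0; heap: [0-11 ALLOC][12-48 FREE]
Op 2: b = malloc(13) -> b = 12; heap: [0-11 ALLOC][12-24 ALLOC][25-48 FREE]
Op 3: b = realloc(b, 16) -> b = 12; heap: [0-11 ALLOC][12-27 ALLOC][28-48 FREE]

Answer: [0-11 ALLOC][12-27 ALLOC][28-48 FREE]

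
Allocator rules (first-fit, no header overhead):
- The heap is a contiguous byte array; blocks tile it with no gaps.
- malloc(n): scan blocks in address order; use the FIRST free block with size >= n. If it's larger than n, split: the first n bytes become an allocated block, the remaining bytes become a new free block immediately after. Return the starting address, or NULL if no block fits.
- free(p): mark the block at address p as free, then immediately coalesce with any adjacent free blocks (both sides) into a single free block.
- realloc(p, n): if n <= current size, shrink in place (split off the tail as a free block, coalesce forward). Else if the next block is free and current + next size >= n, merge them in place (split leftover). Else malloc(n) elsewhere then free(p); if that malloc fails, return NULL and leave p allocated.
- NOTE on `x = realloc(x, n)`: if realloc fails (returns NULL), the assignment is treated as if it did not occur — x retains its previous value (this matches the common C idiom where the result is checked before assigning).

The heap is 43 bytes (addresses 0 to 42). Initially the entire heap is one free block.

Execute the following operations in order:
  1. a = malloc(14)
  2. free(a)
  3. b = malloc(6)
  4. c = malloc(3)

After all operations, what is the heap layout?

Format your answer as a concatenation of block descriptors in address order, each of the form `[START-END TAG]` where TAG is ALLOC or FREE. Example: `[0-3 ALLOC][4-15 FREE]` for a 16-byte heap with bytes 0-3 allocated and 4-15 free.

Answer: [0-5 ALLOC][6-8 ALLOC][9-42 FREE]

Derivation:
Op 1: a = malloc(14) -> a = 0; heap: [0-13 ALLOC][14-42 FREE]
Op 2: free(a) -> (freed a); heap: [0-42 FREE]
Op 3: b = malloc(6) -> b = 0; heap: [0-5 ALLOC][6-42 FREE]
Op 4: c = malloc(3) -> c = 6; heap: [0-5 ALLOC][6-8 ALLOC][9-42 FREE]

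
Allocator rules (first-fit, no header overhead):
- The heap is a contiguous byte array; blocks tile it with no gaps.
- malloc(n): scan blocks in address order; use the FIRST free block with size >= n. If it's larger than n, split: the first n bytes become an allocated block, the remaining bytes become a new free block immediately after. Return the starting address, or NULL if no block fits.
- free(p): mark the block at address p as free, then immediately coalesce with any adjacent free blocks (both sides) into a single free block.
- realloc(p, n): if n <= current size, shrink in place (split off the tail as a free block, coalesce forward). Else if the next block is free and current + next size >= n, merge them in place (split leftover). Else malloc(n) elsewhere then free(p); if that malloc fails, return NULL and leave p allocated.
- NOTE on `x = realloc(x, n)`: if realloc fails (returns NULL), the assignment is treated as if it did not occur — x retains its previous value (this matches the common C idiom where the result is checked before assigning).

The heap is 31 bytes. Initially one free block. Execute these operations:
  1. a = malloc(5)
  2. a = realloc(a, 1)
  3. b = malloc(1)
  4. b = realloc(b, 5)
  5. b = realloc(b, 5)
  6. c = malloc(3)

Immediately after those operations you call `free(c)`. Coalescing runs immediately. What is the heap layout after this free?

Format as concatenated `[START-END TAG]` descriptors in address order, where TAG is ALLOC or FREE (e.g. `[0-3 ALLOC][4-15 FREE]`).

Answer: [0-0 ALLOC][1-5 ALLOC][6-30 FREE]

Derivation:
Op 1: a = malloc(5) -> a = 0; heap: [0-4 ALLOC][5-30 FREE]
Op 2: a = realloc(a, 1) -> a = 0; heap: [0-0 ALLOC][1-30 FREE]
Op 3: b = malloc(1) -> b = 1; heap: [0-0 ALLOC][1-1 ALLOC][2-30 FREE]
Op 4: b = realloc(b, 5) -> b = 1; heap: [0-0 ALLOC][1-5 ALLOC][6-30 FREE]
Op 5: b = realloc(b, 5) -> b = 1; heap: [0-0 ALLOC][1-5 ALLOC][6-30 FREE]
Op 6: c = malloc(3) -> c = 6; heap: [0-0 ALLOC][1-5 ALLOC][6-8 ALLOC][9-30 FREE]
free(c): c = 6 -> block [6-8 ALLOC]; mark free, coalesce with adjacent free neighbors -> [0-0 ALLOC][1-5 ALLOC][6-30 FREE]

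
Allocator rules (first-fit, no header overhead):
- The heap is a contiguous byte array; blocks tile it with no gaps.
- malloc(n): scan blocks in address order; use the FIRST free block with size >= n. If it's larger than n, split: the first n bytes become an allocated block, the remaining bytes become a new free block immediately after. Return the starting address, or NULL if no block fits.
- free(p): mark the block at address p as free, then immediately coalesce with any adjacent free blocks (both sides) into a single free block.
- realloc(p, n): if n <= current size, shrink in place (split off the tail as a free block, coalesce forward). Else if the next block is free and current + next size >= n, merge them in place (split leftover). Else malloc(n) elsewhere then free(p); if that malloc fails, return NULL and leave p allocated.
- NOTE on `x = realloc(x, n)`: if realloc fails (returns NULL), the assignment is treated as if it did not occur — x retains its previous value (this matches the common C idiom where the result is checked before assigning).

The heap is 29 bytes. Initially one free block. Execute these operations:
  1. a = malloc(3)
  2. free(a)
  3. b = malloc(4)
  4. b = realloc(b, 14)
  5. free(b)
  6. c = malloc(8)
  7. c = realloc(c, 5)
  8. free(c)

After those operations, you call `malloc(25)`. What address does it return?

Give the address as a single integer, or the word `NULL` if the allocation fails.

Op 1: a = malloc(3) -> a = 0; heap: [0-2 ALLOC][3-28 FREE]
Op 2: free(a) -> (freed a); heap: [0-28 FREE]
Op 3: b = malloc(4) -> b = 0; heap: [0-3 ALLOC][4-28 FREE]
Op 4: b = realloc(b, 14) -> b = 0; heap: [0-13 ALLOC][14-28 FREE]
Op 5: free(b) -> (freed b); heap: [0-28 FREE]
Op 6: c = malloc(8) -> c = 0; heap: [0-7 ALLOC][8-28 FREE]
Op 7: c = realloc(c, 5) -> c = 0; heap: [0-4 ALLOC][5-28 FREE]
Op 8: free(c) -> (freed c); heap: [0-28 FREE]
malloc(25): first-fit scan over [0-28 FREE] -> 0

Answer: 0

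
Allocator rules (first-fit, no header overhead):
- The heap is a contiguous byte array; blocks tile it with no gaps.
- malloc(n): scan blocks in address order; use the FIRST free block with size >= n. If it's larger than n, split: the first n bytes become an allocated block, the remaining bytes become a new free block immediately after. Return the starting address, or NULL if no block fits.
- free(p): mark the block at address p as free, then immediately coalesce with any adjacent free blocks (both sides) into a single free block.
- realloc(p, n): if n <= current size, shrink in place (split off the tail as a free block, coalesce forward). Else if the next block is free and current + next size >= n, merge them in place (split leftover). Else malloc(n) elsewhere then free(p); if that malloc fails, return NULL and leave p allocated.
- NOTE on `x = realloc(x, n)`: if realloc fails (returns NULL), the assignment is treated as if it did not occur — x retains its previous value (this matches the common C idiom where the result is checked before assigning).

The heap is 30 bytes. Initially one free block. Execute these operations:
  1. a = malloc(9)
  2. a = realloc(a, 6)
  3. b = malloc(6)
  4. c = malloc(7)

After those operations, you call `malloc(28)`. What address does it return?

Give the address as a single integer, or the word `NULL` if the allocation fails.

Answer: NULL

Derivation:
Op 1: a = malloc(9) -> a = 0; heap: [0-8 ALLOC][9-29 FREE]
Op 2: a = realloc(a, 6) -> a = 0; heap: [0-5 ALLOC][6-29 FREE]
Op 3: b = malloc(6) -> b = 6; heap: [0-5 ALLOC][6-11 ALLOC][12-29 FREE]
Op 4: c = malloc(7) -> c = 12; heap: [0-5 ALLOC][6-11 ALLOC][12-18 ALLOC][19-29 FREE]
malloc(28): first-fit scan over [0-5 ALLOC][6-11 ALLOC][12-18 ALLOC][19-29 FREE] -> NULL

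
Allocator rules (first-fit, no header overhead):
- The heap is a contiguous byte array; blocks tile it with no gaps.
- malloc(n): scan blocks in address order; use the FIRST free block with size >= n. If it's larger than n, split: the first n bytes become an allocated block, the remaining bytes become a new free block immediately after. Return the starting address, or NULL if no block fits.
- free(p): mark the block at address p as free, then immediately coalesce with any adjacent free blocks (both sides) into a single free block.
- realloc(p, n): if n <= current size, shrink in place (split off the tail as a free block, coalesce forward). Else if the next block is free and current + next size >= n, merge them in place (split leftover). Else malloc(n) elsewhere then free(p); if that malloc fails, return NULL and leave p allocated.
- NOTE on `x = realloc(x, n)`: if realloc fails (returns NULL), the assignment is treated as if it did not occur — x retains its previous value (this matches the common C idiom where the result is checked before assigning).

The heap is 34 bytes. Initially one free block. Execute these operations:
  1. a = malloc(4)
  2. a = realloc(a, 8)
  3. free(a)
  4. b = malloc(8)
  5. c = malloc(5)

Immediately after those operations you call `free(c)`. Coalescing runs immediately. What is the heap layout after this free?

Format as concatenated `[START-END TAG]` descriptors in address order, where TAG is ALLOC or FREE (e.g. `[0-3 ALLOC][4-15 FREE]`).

Op 1: a = malloc(4) -> a = 0; heap: [0-3 ALLOC][4-33 FREE]
Op 2: a = realloc(a, 8) -> a = 0; heap: [0-7 ALLOC][8-33 FREE]
Op 3: free(a) -> (freed a); heap: [0-33 FREE]
Op 4: b = malloc(8) -> b = 0; heap: [0-7 ALLOC][8-33 FREE]
Op 5: c = malloc(5) -> c = 8; heap: [0-7 ALLOC][8-12 ALLOC][13-33 FREE]
free(c): c = 8 -> block [8-12 ALLOC]; mark free, coalesce with adjacent free neighbors -> [0-7 ALLOC][8-33 FREE]

Answer: [0-7 ALLOC][8-33 FREE]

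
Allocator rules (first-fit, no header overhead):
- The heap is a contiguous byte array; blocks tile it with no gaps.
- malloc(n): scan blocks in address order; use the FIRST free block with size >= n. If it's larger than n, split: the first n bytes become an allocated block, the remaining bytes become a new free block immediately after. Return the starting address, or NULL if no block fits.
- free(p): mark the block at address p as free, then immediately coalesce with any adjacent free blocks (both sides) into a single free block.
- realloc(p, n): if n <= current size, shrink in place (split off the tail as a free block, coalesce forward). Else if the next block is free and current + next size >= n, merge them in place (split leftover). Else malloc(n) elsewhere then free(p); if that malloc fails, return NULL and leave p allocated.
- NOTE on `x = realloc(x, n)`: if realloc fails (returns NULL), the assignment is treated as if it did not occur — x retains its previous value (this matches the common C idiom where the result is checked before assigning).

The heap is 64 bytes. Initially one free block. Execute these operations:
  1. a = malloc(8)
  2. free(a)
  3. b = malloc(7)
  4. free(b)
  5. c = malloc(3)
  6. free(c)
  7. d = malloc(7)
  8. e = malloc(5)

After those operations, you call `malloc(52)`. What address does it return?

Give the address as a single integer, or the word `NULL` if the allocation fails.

Op 1: a = malloc(8) -> a = 0; heap: [0-7 ALLOC][8-63 FREE]
Op 2: free(a) -> (freed a); heap: [0-63 FREE]
Op 3: b = malloc(7) -> b = 0; heap: [0-6 ALLOC][7-63 FREE]
Op 4: free(b) -> (freed b); heap: [0-63 FREE]
Op 5: c = malloc(3) -> c = 0; heap: [0-2 ALLOC][3-63 FREE]
Op 6: free(c) -> (freed c); heap: [0-63 FREE]
Op 7: d = malloc(7) -> d = 0; heap: [0-6 ALLOC][7-63 FREE]
Op 8: e = malloc(5) -> e = 7; heap: [0-6 ALLOC][7-11 ALLOC][12-63 FREE]
malloc(52): first-fit scan over [0-6 ALLOC][7-11 ALLOC][12-63 FREE] -> 12

Answer: 12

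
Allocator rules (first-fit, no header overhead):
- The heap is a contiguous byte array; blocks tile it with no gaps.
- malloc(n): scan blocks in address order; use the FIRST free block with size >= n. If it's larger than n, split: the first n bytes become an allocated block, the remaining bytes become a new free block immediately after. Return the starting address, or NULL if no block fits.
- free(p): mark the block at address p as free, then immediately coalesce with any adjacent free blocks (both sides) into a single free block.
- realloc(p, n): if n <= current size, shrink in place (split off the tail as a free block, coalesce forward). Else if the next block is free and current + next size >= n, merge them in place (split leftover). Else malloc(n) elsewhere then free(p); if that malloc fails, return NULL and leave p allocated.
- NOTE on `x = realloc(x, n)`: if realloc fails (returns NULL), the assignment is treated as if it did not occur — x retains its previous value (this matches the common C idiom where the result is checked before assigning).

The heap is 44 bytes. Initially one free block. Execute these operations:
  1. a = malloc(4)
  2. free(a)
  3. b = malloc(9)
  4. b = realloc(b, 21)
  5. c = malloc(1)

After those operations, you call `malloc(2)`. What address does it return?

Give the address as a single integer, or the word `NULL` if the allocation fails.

Op 1: a = malloc(4) -> a = 0; heap: [0-3 ALLOC][4-43 FREE]
Op 2: free(a) -> (freed a); heap: [0-43 FREE]
Op 3: b = malloc(9) -> b = 0; heap: [0-8 ALLOC][9-43 FREE]
Op 4: b = realloc(b, 21) -> b = 0; heap: [0-20 ALLOC][21-43 FREE]
Op 5: c = malloc(1) -> c = 21; heap: [0-20 ALLOC][21-21 ALLOC][22-43 FREE]
malloc(2): first-fit scan over [0-20 ALLOC][21-21 ALLOC][22-43 FREE] -> 22

Answer: 22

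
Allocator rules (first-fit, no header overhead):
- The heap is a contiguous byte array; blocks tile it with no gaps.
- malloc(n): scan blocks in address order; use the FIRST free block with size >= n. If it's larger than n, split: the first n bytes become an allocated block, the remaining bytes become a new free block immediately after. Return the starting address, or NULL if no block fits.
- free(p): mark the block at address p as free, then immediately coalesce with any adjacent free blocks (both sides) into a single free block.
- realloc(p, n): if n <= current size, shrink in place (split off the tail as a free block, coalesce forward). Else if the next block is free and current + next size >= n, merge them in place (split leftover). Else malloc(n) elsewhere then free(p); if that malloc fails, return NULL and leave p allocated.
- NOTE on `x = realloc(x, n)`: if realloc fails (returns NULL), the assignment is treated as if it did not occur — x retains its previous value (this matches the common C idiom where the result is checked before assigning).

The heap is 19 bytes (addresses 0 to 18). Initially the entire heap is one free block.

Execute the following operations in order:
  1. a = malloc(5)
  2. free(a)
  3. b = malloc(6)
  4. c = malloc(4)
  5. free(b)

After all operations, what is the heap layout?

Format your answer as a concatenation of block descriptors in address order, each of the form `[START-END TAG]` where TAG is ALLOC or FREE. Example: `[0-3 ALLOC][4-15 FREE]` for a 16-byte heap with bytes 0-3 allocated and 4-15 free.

Answer: [0-5 FREE][6-9 ALLOC][10-18 FREE]

Derivation:
Op 1: a = malloc(5) -> a = 0; heap: [0-4 ALLOC][5-18 FREE]
Op 2: free(a) -> (freed a); heap: [0-18 FREE]
Op 3: b = malloc(6) -> b = 0; heap: [0-5 ALLOC][6-18 FREE]
Op 4: c = malloc(4) -> c = 6; heap: [0-5 ALLOC][6-9 ALLOC][10-18 FREE]
Op 5: free(b) -> (freed b); heap: [0-5 FREE][6-9 ALLOC][10-18 FREE]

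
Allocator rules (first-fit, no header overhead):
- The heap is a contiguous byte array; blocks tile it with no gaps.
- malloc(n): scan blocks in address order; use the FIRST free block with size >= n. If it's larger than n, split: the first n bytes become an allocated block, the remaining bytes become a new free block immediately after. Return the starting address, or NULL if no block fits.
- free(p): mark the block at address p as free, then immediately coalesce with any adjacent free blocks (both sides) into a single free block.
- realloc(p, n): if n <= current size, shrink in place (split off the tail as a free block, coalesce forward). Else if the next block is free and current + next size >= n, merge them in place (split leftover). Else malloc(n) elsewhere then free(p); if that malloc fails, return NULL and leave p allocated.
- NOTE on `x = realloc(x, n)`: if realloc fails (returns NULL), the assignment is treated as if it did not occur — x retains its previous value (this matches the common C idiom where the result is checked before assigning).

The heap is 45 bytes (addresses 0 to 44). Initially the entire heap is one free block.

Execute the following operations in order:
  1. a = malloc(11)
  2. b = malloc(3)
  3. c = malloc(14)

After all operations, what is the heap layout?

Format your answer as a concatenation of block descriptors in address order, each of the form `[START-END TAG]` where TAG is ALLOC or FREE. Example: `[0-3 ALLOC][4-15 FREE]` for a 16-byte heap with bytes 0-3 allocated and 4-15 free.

Answer: [0-10 ALLOC][11-13 ALLOC][14-27 ALLOC][28-44 FREE]

Derivation:
Op 1: a = malloc(11) -> a = 0; heap: [0-10 ALLOC][11-44 FREE]
Op 2: b = malloc(3) -> b = 11; heap: [0-10 ALLOC][11-13 ALLOC][14-44 FREE]
Op 3: c = malloc(14) -> c = 14; heap: [0-10 ALLOC][11-13 ALLOC][14-27 ALLOC][28-44 FREE]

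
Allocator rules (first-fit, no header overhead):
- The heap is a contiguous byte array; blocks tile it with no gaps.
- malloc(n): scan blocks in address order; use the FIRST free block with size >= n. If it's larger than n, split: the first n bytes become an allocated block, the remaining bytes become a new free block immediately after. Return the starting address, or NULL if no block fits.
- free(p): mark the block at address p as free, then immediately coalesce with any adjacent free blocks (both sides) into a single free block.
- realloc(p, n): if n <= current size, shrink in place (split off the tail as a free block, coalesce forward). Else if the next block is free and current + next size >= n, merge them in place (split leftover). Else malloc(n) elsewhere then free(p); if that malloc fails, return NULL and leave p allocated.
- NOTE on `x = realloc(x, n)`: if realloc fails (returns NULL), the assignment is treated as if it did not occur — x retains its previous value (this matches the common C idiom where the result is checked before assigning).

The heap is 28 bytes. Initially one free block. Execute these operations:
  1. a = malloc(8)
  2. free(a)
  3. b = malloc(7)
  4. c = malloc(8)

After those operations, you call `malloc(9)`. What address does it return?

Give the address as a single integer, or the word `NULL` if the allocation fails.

Answer: 15

Derivation:
Op 1: a = malloc(8) -> a = 0; heap: [0-7 ALLOC][8-27 FREE]
Op 2: free(a) -> (freed a); heap: [0-27 FREE]
Op 3: b = malloc(7) -> b = 0; heap: [0-6 ALLOC][7-27 FREE]
Op 4: c = malloc(8) -> c = 7; heap: [0-6 ALLOC][7-14 ALLOC][15-27 FREE]
malloc(9): first-fit scan over [0-6 ALLOC][7-14 ALLOC][15-27 FREE] -> 15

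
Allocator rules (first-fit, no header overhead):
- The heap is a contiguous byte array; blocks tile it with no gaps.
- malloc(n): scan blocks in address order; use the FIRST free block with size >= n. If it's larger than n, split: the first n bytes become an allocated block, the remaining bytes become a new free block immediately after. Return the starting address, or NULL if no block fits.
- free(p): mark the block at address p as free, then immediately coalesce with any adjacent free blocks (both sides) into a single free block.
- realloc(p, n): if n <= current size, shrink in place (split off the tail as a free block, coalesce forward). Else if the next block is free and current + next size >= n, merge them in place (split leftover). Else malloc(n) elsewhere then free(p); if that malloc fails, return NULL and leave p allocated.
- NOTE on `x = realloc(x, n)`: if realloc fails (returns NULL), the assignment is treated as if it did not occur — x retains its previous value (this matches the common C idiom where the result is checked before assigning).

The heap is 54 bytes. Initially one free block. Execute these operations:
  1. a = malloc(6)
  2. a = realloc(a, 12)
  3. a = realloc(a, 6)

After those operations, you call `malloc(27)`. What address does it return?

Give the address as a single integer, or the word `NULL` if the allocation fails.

Op 1: a = malloc(6) -> a = 0; heap: [0-5 ALLOC][6-53 FREE]
Op 2: a = realloc(a, 12) -> a = 0; heap: [0-11 ALLOC][12-53 FREE]
Op 3: a = realloc(a, 6) -> a = 0; heap: [0-5 ALLOC][6-53 FREE]
malloc(27): first-fit scan over [0-5 ALLOC][6-53 FREE] -> 6

Answer: 6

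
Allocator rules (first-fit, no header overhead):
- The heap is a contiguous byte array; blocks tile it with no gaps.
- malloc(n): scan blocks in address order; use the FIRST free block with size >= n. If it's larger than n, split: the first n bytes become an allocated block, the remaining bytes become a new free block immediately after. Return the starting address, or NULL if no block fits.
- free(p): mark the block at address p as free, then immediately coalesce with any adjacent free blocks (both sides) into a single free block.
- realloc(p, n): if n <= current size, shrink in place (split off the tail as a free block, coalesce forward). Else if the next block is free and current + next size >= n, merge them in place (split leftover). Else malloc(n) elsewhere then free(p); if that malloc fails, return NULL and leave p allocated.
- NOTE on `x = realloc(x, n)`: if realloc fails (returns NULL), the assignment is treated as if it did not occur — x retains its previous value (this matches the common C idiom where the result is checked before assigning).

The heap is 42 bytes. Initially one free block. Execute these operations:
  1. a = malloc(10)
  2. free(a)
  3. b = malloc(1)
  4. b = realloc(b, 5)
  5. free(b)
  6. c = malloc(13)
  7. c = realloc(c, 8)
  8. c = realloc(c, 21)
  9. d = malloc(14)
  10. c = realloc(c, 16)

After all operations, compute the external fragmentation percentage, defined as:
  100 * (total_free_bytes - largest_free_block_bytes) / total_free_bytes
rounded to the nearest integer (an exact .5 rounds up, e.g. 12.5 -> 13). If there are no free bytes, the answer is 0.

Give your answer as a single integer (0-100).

Op 1: a = malloc(10) -> a = 0; heap: [0-9 ALLOC][10-41 FREE]
Op 2: free(a) -> (freed a); heap: [0-41 FREE]
Op 3: b = malloc(1) -> b = 0; heap: [0-0 ALLOC][1-41 FREE]
Op 4: b = realloc(b, 5) -> b = 0; heap: [0-4 ALLOC][5-41 FREE]
Op 5: free(b) -> (freed b); heap: [0-41 FREE]
Op 6: c = malloc(13) -> c = 0; heap: [0-12 ALLOC][13-41 FREE]
Op 7: c = realloc(c, 8) -> c = 0; heap: [0-7 ALLOC][8-41 FREE]
Op 8: c = realloc(c, 21) -> c = 0; heap: [0-20 ALLOC][21-41 FREE]
Op 9: d = malloc(14) -> d = 21; heap: [0-20 ALLOC][21-34 ALLOC][35-41 FREE]
Op 10: c = realloc(c, 16) -> c = 0; heap: [0-15 ALLOC][16-20 FREE][21-34 ALLOC][35-41 FREE]
Free blocks: [5 7] total_free=12 largest=7 -> 100*(12-7)/12 = 500/12 ≈ 41.667 -> rounds to 42

Answer: 42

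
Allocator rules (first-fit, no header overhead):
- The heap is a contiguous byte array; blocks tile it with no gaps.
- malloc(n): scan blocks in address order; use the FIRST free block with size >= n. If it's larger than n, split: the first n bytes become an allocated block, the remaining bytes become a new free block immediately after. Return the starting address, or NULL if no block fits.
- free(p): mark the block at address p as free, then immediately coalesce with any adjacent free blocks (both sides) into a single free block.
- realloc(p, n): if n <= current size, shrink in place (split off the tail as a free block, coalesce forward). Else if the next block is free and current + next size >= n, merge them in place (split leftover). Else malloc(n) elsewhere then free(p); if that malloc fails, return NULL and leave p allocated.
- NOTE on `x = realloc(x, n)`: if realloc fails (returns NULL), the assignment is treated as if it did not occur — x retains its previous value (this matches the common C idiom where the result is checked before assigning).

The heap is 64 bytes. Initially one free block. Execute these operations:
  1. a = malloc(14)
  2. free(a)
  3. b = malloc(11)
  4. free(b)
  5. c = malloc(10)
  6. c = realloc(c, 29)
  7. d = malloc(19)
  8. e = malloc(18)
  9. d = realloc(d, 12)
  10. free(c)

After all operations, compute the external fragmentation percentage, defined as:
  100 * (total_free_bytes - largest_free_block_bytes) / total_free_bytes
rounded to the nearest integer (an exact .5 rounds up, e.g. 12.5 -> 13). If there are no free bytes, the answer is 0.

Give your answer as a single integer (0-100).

Op 1: a = malloc(14) -> a = 0; heap: [0-13 ALLOC][14-63 FREE]
Op 2: free(a) -> (freed a); heap: [0-63 FREE]
Op 3: b = malloc(11) -> b = 0; heap: [0-10 ALLOC][11-63 FREE]
Op 4: free(b) -> (freed b); heap: [0-63 FREE]
Op 5: c = malloc(10) -> c = 0; heap: [0-9 ALLOC][10-63 FREE]
Op 6: c = realloc(c, 29) -> c = 0; heap: [0-28 ALLOC][29-63 FREE]
Op 7: d = malloc(19) -> d = 29; heap: [0-28 ALLOC][29-47 ALLOC][48-63 FREE]
Op 8: e = malloc(18) -> e = NULL; heap: [0-28 ALLOC][29-47 ALLOC][48-63 FREE]
Op 9: d = realloc(d, 12) -> d = 29; heap: [0-28 ALLOC][29-40 ALLOC][41-63 FREE]
Op 10: free(c) -> (freed c); heap: [0-28 FREE][29-40 ALLOC][41-63 FREE]
Free blocks: [29 23] total_free=52 largest=29 -> 100*(52-29)/52 = 2300/52 ≈ 44.231 -> rounds to 44

Answer: 44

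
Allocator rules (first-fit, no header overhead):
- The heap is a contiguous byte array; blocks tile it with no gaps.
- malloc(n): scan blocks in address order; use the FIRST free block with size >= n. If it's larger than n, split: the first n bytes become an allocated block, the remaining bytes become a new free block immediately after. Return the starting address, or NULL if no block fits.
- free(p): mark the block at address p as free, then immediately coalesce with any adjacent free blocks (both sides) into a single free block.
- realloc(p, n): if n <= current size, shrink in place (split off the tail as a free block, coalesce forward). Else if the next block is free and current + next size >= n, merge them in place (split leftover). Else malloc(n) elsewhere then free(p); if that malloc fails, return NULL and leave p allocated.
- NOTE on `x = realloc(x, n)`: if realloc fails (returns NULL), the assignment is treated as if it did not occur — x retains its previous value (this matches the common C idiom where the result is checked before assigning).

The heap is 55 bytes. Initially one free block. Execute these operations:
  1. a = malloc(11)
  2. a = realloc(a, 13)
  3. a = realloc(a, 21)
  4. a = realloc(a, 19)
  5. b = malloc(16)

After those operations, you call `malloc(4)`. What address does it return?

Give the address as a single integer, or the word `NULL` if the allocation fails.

Op 1: a = malloc(11) -> a = 0; heap: [0-10 ALLOC][11-54 FREE]
Op 2: a = realloc(a, 13) -> a = 0; heap: [0-12 ALLOC][13-54 FREE]
Op 3: a = realloc(a, 21) -> a = 0; heap: [0-20 ALLOC][21-54 FREE]
Op 4: a = realloc(a, 19) -> a = 0; heap: [0-18 ALLOC][19-54 FREE]
Op 5: b = malloc(16) -> b = 19; heap: [0-18 ALLOC][19-34 ALLOC][35-54 FREE]
malloc(4): first-fit scan over [0-18 ALLOC][19-34 ALLOC][35-54 FREE] -> 35

Answer: 35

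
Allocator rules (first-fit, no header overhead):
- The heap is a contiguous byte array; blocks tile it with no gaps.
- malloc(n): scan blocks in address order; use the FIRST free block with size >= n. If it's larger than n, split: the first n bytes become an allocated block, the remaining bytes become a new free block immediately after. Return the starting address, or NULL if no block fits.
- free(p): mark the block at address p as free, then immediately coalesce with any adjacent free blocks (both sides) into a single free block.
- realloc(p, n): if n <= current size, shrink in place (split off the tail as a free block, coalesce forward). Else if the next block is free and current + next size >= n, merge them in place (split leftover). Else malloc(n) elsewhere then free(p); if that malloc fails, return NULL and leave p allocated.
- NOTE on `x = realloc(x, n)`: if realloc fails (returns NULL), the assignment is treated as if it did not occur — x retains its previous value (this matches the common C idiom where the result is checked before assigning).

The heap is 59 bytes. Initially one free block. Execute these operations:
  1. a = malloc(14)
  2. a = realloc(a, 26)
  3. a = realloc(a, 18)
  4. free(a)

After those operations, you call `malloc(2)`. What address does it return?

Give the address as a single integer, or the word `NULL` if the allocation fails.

Op 1: a = malloc(14) -> a = 0; heap: [0-13 ALLOC][14-58 FREE]
Op 2: a = realloc(a, 26) -> a = 0; heap: [0-25 ALLOC][26-58 FREE]
Op 3: a = realloc(a, 18) -> a = 0; heap: [0-17 ALLOC][18-58 FREE]
Op 4: free(a) -> (freed a); heap: [0-58 FREE]
malloc(2): first-fit scan over [0-58 FREE] -> 0

Answer: 0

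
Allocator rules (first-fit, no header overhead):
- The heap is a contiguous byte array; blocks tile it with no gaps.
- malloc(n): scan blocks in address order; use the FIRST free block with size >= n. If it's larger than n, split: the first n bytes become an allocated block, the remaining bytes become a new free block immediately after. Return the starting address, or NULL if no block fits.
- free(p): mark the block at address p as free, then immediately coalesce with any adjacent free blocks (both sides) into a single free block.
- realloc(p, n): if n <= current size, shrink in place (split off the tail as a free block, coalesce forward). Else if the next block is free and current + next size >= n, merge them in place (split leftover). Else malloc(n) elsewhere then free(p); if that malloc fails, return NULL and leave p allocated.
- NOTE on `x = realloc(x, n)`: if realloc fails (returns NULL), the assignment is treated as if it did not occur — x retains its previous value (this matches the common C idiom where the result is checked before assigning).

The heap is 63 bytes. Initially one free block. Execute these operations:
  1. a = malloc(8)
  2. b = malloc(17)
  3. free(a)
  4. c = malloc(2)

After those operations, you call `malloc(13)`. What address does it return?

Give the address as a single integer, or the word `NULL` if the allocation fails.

Op 1: a = malloc(8) -> a = 0; heap: [0-7 ALLOC][8-62 FREE]
Op 2: b = malloc(17) -> b = 8; heap: [0-7 ALLOC][8-24 ALLOC][25-62 FREE]
Op 3: free(a) -> (freed a); heap: [0-7 FREE][8-24 ALLOC][25-62 FREE]
Op 4: c = malloc(2) -> c = 0; heap: [0-1 ALLOC][2-7 FREE][8-24 ALLOC][25-62 FREE]
malloc(13): first-fit scan over [0-1 ALLOC][2-7 FREE][8-24 ALLOC][25-62 FREE] -> 25

Answer: 25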